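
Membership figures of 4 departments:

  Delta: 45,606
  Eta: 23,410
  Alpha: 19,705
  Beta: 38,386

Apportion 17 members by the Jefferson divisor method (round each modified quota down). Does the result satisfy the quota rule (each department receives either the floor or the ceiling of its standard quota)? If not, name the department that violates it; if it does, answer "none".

Standard quotas: Delta 6.100, Eta 3.131, Alpha 2.635, Beta 5.134.
Jefferson allocation: Delta 6, Eta 3, Alpha 3, Beta 5.
Every allocation lies between the lower and upper quota.

none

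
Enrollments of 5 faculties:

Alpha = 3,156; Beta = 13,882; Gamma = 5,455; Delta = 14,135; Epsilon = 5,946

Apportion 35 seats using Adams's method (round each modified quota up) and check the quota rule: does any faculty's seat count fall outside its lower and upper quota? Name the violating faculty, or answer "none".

none

Standard quotas: Alpha 2.595, Beta 11.412, Gamma 4.485, Delta 11.620, Epsilon 4.888.
Adams allocation: Alpha 3, Beta 11, Gamma 5, Delta 11, Epsilon 5.
Every allocation lies between the lower and upper quota.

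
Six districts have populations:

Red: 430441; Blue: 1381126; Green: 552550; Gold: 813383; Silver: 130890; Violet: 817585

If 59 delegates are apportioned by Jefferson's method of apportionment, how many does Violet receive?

Standard divisor 4125975/59 ≈ 69931.78; standard quotas: Red 6.155, Blue 19.750, Green 7.901, Gold 11.631, Silver 1.872, Violet 11.691.
Rounding down gives 6, 19, 7, 11, 1, 11 = 55 seats, so the divisor must be adjusted.
With modified divisor 66800: modified quotas Red 6.444, Blue 20.676, Green 8.272, Gold 12.176, Silver 1.959, Violet 12.239.
Rounding down: Red 6, Blue 20, Green 8, Gold 12, Silver 1, Violet 12 (total 59).
Violet receives 12.

12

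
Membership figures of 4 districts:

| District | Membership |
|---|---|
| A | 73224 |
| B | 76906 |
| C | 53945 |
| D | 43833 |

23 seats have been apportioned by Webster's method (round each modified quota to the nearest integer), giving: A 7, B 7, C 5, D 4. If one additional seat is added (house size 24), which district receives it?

B

Priority for the next seat is population ÷ (current seats + 0.5).
Priorities: A 9763.200, B 10254.133, C 9808.182, D 9740.667.
Highest priority: B.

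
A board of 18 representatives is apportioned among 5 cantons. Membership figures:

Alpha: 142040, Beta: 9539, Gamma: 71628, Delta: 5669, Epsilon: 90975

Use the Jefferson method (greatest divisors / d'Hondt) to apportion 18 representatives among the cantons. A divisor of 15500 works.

Alpha=9, Beta=0, Gamma=4, Delta=0, Epsilon=5

With modified divisor 15500: modified quotas Alpha 9.164, Beta 0.615, Gamma 4.621, Delta 0.366, Epsilon 5.869.
Rounding down: Alpha 9, Beta 0, Gamma 4, Delta 0, Epsilon 5 (total 18).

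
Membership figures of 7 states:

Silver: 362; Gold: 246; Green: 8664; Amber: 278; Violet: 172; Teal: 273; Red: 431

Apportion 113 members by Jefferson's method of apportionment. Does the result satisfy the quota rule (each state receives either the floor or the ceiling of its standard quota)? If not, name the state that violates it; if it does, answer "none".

Green

Standard quotas: Silver 3.923, Gold 2.666, Green 93.903, Amber 3.013, Violet 1.864, Teal 2.959, Red 4.671.
Jefferson allocation: Silver 4, Gold 2, Green 96, Amber 3, Violet 1, Teal 3, Red 4.
Green has quota 93.903 (lower 93, upper 94) but receives 96 — outside the quota interval.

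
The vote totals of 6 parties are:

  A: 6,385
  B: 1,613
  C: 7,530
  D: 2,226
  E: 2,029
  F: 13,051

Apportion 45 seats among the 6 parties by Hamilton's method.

A: 9, B: 2, C: 10, D: 3, E: 3, F: 18

The standard divisor is 32834/45 ≈ 729.644.
Standard quotas: A 8.7508, B 2.2107, C 10.3201, D 3.0508, E 2.7808, F 17.8868.
Lower quotas: A 8, B 2, C 10, D 3, E 2, F 17 (sum 42, leaving 3 seats).
Remainders in descending order: F 0.8868, E 0.7808, A 0.7508, C 0.3201, B 0.2107, D 0.0508.
Largest remainders: F, E, A receive the extra seats.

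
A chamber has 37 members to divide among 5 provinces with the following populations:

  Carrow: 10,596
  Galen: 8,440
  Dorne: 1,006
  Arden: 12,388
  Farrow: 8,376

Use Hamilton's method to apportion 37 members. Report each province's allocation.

Carrow: 10; Galen: 8; Dorne: 1; Arden: 11; Farrow: 7

The standard divisor is 40806/37 ≈ 1102.865.
Standard quotas: Carrow 9.6077, Galen 7.6528, Dorne 0.9122, Arden 11.2326, Farrow 7.5948.
Lower quotas: Carrow 9, Galen 7, Dorne 0, Arden 11, Farrow 7 (sum 34, leaving 3 seats).
Remainders in descending order: Dorne 0.9122, Galen 0.6528, Carrow 0.6077, Farrow 0.5948, Arden 0.2326.
The surplus seats go to Dorne, Galen, Carrow.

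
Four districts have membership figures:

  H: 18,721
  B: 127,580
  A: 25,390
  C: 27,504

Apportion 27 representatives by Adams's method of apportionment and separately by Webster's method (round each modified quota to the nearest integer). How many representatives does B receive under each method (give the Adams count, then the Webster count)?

Adams: H 3, B 16, A 4, C 4.
Webster: H 3, B 17, A 3, C 4.
B gets 16 under Adams and 17 under Webster.

16 and 17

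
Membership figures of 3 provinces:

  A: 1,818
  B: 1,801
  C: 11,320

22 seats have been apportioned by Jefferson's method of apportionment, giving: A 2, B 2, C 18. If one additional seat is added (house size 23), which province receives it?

Priority for the next seat is population ÷ (current seats + 1).
Priorities: A 606.000, B 600.333, C 595.789.
Highest priority: A.

A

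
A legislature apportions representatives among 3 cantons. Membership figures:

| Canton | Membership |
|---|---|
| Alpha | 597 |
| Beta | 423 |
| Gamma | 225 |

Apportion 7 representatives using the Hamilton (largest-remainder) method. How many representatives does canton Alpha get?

3

Total 1245; standard divisor 1245/7 ≈ 177.857.
Standard quotas: Alpha 3.357, Beta 2.378, Gamma 1.265.
Lower quotas: Alpha 3, Beta 2, Gamma 1 (sum 6, leaving 1 seat).
Remainders in descending order: Beta 0.378, Alpha 0.357, Gamma 0.265.
Largest remainder: Beta receives the extra seat.
Alpha receives 3.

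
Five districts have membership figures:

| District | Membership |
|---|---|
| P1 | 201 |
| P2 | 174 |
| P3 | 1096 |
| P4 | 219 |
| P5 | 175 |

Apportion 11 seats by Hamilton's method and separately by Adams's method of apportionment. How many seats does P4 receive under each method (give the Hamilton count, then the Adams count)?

1 and 2

Hamilton: P1 1, P2 1, P3 7, P4 1, P5 1.
Adams: P1 1, P2 1, P3 6, P4 2, P5 1.
P4 gets 1 under Hamilton and 2 under Adams.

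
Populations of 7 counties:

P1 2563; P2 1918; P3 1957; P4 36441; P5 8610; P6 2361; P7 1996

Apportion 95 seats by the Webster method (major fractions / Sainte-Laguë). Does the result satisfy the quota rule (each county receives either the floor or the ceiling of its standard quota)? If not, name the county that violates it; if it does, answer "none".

Standard quotas: P1 4.360, P2 3.263, P3 3.329, P4 61.990, P5 14.647, P6 4.016, P7 3.395.
Webster allocation: P1 4, P2 3, P3 3, P4 63, P5 15, P6 4, P7 3.
P4 has quota 61.990 (lower 61, upper 62) but receives 63 — outside the quota interval.

P4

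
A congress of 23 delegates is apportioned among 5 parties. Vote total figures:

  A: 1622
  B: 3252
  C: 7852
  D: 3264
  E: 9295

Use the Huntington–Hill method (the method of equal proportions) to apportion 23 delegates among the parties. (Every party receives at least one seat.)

A 2; B 3; C 7; D 3; E 8

With divisor 1121: modified quotas A 1.447, B 2.901, C 7.004, D 2.912, E 8.292.
Geometric-mean thresholds: A √(1·2)=1.414, B √(2·3)=2.449, C √(7·8)=7.483, D √(2·3)=2.449, E √(8·9)=8.485.
Each quota rounded against its threshold gives A 2, B 3, C 7, D 3, E 8 (total 23).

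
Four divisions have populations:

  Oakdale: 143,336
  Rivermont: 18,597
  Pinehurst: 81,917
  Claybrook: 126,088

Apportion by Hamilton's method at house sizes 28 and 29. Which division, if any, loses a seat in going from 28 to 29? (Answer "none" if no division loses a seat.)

At 28 seats: Oakdale 11, Rivermont 1, Pinehurst 6, Claybrook 10.
At 29 seats: Oakdale 11, Rivermont 2, Pinehurst 6, Claybrook 10.
No division's allocation decreased.

none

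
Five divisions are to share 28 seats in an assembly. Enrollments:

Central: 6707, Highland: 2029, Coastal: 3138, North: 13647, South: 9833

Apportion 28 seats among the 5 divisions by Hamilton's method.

The standard divisor is 35354/28 ≈ 1262.643.
Standard quotas: Central 5.3119, Highland 1.6069, Coastal 2.4853, North 10.8083, South 7.7876.
Lower quotas: Central 5, Highland 1, Coastal 2, North 10, South 7 (sum 25, leaving 3 seats).
Remainders in descending order: North 0.8083, South 0.7876, Highland 0.6069, Coastal 0.4853, Central 0.3119.
The surplus seats go to North, South, Highland.

Central 5, Highland 2, Coastal 2, North 11, South 8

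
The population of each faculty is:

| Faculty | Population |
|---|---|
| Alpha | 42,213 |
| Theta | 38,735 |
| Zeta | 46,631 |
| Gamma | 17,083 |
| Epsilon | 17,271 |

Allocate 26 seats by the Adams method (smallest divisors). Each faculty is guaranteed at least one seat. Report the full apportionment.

Standard divisor 161933/26 ≈ 6228.192; standard quotas: Alpha 6.778, Theta 6.219, Zeta 7.487, Gamma 2.743, Epsilon 2.773.
Rounding up gives 7, 7, 8, 3, 3 = 28 seats, so the divisor must be adjusted.
With modified divisor 6800: modified quotas Alpha 6.208, Theta 5.696, Zeta 6.857, Gamma 2.512, Epsilon 2.540.
Rounding up: Alpha 7, Theta 6, Zeta 7, Gamma 3, Epsilon 3 (total 26).

Alpha=7, Theta=6, Zeta=7, Gamma=3, Epsilon=3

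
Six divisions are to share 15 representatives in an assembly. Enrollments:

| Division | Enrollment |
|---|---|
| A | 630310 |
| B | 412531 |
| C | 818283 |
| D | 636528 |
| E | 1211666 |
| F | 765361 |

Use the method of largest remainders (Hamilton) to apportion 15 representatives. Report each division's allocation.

The standard divisor is 4474679/15 ≈ 298311.933.
Standard quotas: A 2.1129, B 1.3829, C 2.7430, D 2.1338, E 4.0617, F 2.5656.
Lower quotas: A 2, B 1, C 2, D 2, E 4, F 2 (sum 13, leaving 2 seats).
Remainders in descending order: C 0.7430, F 0.5656, B 0.3829, D 0.1338, A 0.1129, E 0.0617.
Largest remainders: C, F receive the extra seats.

A 2, B 1, C 3, D 2, E 4, F 3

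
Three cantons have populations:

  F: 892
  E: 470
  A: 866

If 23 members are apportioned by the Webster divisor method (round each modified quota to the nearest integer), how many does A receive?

9

Standard divisor 2228/23 ≈ 96.87; standard quotas: F 9.208, E 4.852, A 8.940.
Rounding to the nearest integer gives F 9, E 5, A 9 — total 23, matching the house size, so no adjustment is needed.
A receives 9.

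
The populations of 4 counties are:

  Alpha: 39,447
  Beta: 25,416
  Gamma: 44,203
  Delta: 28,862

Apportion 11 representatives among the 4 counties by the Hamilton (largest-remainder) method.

Alpha=3, Beta=2, Gamma=4, Delta=2

Standard divisor: 137928 ÷ 11 ≈ 12538.909.
Standard quotas: Alpha 3.1460, Beta 2.0270, Gamma 3.5253, Delta 2.3018.
Lower quotas: Alpha 3, Beta 2, Gamma 3, Delta 2 (sum 10, leaving 1 seat).
Remainders in descending order: Gamma 0.5253, Delta 0.3018, Alpha 0.1460, Beta 0.0270.
Largest remainder: Gamma receives the extra seat.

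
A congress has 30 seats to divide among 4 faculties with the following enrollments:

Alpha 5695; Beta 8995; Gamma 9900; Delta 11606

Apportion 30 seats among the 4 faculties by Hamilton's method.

Alpha 5, Beta 7, Gamma 8, Delta 10

Total 36196; standard divisor 36196/30 ≈ 1206.533.
Standard quotas: Alpha 4.7201, Beta 7.4552, Gamma 8.2053, Delta 9.6193.
Lower quotas: Alpha 4, Beta 7, Gamma 8, Delta 9 (sum 28, leaving 2 seats).
Remainders in descending order: Alpha 0.7201, Delta 0.6193, Beta 0.4552, Gamma 0.2053.
Largest remainders: Alpha, Delta receive the extra seats.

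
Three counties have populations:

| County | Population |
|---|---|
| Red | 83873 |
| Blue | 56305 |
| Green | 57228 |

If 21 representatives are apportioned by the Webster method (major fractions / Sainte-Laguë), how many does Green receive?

6

Standard divisor 197406/21 ≈ 9400.286; standard quotas: Red 8.922, Blue 5.990, Green 6.088.
Rounding to the nearest integer gives Red 9, Blue 6, Green 6 — total 21, matching the house size, so no adjustment is needed.
Green receives 6.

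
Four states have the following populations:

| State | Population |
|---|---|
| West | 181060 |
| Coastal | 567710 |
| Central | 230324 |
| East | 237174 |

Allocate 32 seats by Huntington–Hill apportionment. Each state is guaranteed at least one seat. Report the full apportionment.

West 5, Coastal 15, Central 6, East 6

With divisor 37911: modified quotas West 4.776, Coastal 14.975, Central 6.075, East 6.256.
Geometric-mean thresholds: West √(4·5)=4.472, Coastal √(14·15)=14.491, Central √(6·7)=6.481, East √(6·7)=6.481.
Each quota rounded against its threshold gives West 5, Coastal 15, Central 6, East 6 (total 32).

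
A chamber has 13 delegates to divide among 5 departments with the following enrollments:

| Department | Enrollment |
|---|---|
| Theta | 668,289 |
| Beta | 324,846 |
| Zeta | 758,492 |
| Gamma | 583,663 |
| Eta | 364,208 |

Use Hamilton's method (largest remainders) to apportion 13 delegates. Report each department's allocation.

Theta=3, Beta=1, Zeta=4, Gamma=3, Eta=2

The standard divisor is 2699498/13 ≈ 207653.692.
Standard quotas: Theta 3.2183, Beta 1.5644, Zeta 3.6527, Gamma 2.8108, Eta 1.7539.
Lower quotas: Theta 3, Beta 1, Zeta 3, Gamma 2, Eta 1 (sum 10, leaving 3 seats).
Remainders in descending order: Gamma 0.8108, Eta 0.7539, Zeta 0.6527, Beta 0.5644, Theta 0.2183.
The surplus seats go to Gamma, Eta, Zeta.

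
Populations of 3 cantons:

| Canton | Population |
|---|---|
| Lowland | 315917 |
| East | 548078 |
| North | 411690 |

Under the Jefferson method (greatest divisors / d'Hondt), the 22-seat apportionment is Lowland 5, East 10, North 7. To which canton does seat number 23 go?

Priority for the next seat is population ÷ (current seats + 1).
Priorities: Lowland 52652.833, East 49825.273, North 51461.250.
Highest priority: Lowland.

Lowland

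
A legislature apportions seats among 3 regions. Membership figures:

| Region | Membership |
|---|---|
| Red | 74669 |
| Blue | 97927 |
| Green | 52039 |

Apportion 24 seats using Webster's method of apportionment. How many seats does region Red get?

8

Standard divisor 224635/24 ≈ 9359.792; standard quotas: Red 7.978, Blue 10.463, Green 5.560.
Rounding to the nearest integer gives Red 8, Blue 10, Green 6 — total 24, matching the house size, so no adjustment is needed.
Red receives 8.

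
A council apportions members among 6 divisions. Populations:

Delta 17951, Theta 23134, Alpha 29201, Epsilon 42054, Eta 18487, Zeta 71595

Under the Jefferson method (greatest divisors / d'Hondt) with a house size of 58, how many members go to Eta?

5

Standard divisor 202422/58 ≈ 3490.034; standard quotas: Delta 5.144, Theta 6.629, Alpha 8.367, Epsilon 12.050, Eta 5.297, Zeta 20.514.
Rounding down gives 5, 6, 8, 12, 5, 20 = 56 seats, so the divisor must be adjusted.
With modified divisor 3280: modified quotas Delta 5.473, Theta 7.053, Alpha 8.903, Epsilon 12.821, Eta 5.636, Zeta 21.828.
Rounding down: Delta 5, Theta 7, Alpha 8, Epsilon 12, Eta 5, Zeta 21 (total 58).
Eta receives 5.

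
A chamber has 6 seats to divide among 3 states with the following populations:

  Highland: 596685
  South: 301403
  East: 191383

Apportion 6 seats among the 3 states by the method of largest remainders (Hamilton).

The standard divisor is 1089471/6 ≈ 181578.5.
Standard quotas: Highland 3.2861, South 1.6599, East 1.0540.
Lower quotas: Highland 3, South 1, East 1 (sum 5, leaving 1 seat).
Remainders in descending order: South 0.6599, Highland 0.2861, East 0.0540.
Largest remainder: South receives the extra seat.

Highland 3, South 2, East 1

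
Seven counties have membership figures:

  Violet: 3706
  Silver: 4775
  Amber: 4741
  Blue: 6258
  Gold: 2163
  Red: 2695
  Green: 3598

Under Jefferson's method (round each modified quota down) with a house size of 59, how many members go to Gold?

Standard divisor 27936/59 ≈ 473.492; standard quotas: Violet 7.827, Silver 10.085, Amber 10.013, Blue 13.217, Gold 4.568, Red 5.692, Green 7.599.
Rounding down gives 7, 10, 10, 13, 4, 5, 7 = 56 seats, so the divisor must be adjusted.
With modified divisor 447.65: modified quotas Violet 8.279, Silver 10.667, Amber 10.591, Blue 13.980, Gold 4.832, Red 6.020, Green 8.038.
Rounding down: Violet 8, Silver 10, Amber 10, Blue 13, Gold 4, Red 6, Green 8 (total 59).
Gold receives 4.

4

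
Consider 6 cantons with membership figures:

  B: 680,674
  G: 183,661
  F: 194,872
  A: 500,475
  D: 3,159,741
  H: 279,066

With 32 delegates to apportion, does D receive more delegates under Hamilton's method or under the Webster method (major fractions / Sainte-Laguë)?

Webster

Hamilton: B 5, G 1, F 1, A 3, D 20, H 2.
Webster: B 4, G 1, F 1, A 3, D 21, H 2.
D gets 20 under Hamilton and 21 under Webster.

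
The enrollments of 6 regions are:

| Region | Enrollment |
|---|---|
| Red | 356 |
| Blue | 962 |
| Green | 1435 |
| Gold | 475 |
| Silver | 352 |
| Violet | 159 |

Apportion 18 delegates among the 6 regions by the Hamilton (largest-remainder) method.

Red: 2, Blue: 4, Green: 7, Gold: 2, Silver: 2, Violet: 1

Total 3739; standard divisor 3739/18 ≈ 207.722.
Standard quotas: Red 1.714, Blue 4.631, Green 6.908, Gold 2.287, Silver 1.695, Violet 0.765.
Lower quotas: Red 1, Blue 4, Green 6, Gold 2, Silver 1, Violet 0 (sum 14, leaving 4 seats).
Remainders in descending order: Green 0.908, Violet 0.765, Red 0.714, Silver 0.695, Blue 0.631, Gold 0.287.
Largest remainders: Green, Violet, Red, Silver receive the extra seats.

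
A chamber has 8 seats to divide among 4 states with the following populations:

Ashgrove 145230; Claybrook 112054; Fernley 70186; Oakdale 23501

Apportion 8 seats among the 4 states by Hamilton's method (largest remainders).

Ashgrove: 3, Claybrook: 3, Fernley: 2, Oakdale: 0

The standard divisor is 350971/8 ≈ 43871.375.
Standard quotas: Ashgrove 3.3104, Claybrook 2.5541, Fernley 1.5998, Oakdale 0.5357.
Lower quotas: Ashgrove 3, Claybrook 2, Fernley 1, Oakdale 0 (sum 6, leaving 2 seats).
Remainders in descending order: Fernley 0.5998, Claybrook 0.5541, Oakdale 0.5357, Ashgrove 0.3104.
The surplus seats go to Fernley, Claybrook.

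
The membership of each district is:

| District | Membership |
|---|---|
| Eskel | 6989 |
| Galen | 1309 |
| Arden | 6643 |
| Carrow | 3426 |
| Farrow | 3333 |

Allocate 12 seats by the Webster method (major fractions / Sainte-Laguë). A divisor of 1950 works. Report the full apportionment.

With modified divisor 1950: modified quotas Eskel 3.584, Galen 0.671, Arden 3.407, Carrow 1.757, Farrow 1.709.
Rounding to the nearest integer: Eskel 4, Galen 1, Arden 3, Carrow 2, Farrow 2 (total 12).

Eskel 4; Galen 1; Arden 3; Carrow 2; Farrow 2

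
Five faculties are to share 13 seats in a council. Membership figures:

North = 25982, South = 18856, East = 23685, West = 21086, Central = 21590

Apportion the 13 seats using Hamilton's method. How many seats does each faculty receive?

North 3, South 2, East 3, West 2, Central 3

Standard divisor: 111199 ÷ 13 ≈ 8553.769.
Standard quotas: North 3.0375, South 2.2044, East 2.7690, West 2.4651, Central 2.5240.
Lower quotas: North 3, South 2, East 2, West 2, Central 2 (sum 11, leaving 2 seats).
Remainders in descending order: East 0.7690, Central 0.5240, West 0.4651, South 0.2044, North 0.0375.
Largest remainders: East, Central receive the extra seats.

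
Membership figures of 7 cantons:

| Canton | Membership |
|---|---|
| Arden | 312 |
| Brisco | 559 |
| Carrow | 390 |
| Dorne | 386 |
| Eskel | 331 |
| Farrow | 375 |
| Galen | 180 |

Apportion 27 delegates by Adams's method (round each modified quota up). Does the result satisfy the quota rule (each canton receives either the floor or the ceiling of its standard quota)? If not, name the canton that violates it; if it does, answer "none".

none

Standard quotas: Arden 3.326, Brisco 5.959, Carrow 4.157, Dorne 4.114, Eskel 3.528, Farrow 3.997, Galen 1.919.
Adams allocation: Arden 3, Brisco 6, Carrow 4, Dorne 4, Eskel 4, Farrow 4, Galen 2.
Every allocation lies between the lower and upper quota.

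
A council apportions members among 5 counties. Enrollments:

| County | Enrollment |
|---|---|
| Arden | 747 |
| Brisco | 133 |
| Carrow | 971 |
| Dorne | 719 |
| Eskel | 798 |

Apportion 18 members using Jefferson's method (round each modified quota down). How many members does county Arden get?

4

Standard divisor 3368/18 ≈ 187.111; standard quotas: Arden 3.992, Brisco 0.711, Carrow 5.189, Dorne 3.843, Eskel 4.265.
Rounding down gives 3, 0, 5, 3, 4 = 15 seats, so the divisor must be adjusted.
With modified divisor 161: modified quotas Arden 4.640, Brisco 0.826, Carrow 6.031, Dorne 4.466, Eskel 4.957.
Rounding down: Arden 4, Brisco 0, Carrow 6, Dorne 4, Eskel 4 (total 18).
Arden receives 4.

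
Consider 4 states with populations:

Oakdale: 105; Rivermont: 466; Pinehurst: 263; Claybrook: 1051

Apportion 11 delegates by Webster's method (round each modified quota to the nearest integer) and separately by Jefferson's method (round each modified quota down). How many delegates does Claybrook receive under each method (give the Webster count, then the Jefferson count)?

Webster: Oakdale 1, Rivermont 3, Pinehurst 1, Claybrook 6.
Jefferson: Oakdale 0, Rivermont 3, Pinehurst 1, Claybrook 7.
Claybrook gets 6 under Webster and 7 under Jefferson.

6 and 7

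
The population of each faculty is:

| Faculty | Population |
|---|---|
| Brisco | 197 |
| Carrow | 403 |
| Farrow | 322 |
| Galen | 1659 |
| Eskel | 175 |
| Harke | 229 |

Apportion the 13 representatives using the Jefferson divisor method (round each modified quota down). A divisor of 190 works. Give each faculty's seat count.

Brisco 1, Carrow 2, Farrow 1, Galen 8, Eskel 0, Harke 1

With modified divisor 190: modified quotas Brisco 1.037, Carrow 2.121, Farrow 1.695, Galen 8.732, Eskel 0.921, Harke 1.205.
Rounding down: Brisco 1, Carrow 2, Farrow 1, Galen 8, Eskel 0, Harke 1 (total 13).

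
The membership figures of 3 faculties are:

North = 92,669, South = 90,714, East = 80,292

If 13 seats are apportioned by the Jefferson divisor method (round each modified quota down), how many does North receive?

5

Standard divisor 263675/13 ≈ 20282.692; standard quotas: North 4.569, South 4.472, East 3.959.
Rounding down gives 4, 4, 3 = 11 seats, so the divisor must be adjusted.
With modified divisor 18300: modified quotas North 5.064, South 4.957, East 4.388.
Rounding down: North 5, South 4, East 4 (total 13).
North receives 5.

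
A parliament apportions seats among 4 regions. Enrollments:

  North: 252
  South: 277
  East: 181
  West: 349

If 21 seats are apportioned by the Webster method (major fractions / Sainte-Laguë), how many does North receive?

5

Standard divisor 1059/21 ≈ 50.429; standard quotas: North 4.997, South 5.493, East 3.589, West 6.921.
Rounding to the nearest integer gives North 5, South 5, East 4, West 7 — total 21, matching the house size, so no adjustment is needed.
North receives 5.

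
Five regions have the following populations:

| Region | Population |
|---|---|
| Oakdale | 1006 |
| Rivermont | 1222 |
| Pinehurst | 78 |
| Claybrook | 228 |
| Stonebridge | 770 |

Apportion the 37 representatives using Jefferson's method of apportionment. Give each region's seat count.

Standard divisor 3304/37 ≈ 89.297; standard quotas: Oakdale 11.266, Rivermont 13.685, Pinehurst 0.873, Claybrook 2.553, Stonebridge 8.623.
Rounding down gives 11, 13, 0, 2, 8 = 34 seats, so the divisor must be adjusted.
With modified divisor 83: modified quotas Oakdale 12.120, Rivermont 14.723, Pinehurst 0.940, Claybrook 2.747, Stonebridge 9.277.
Rounding down: Oakdale 12, Rivermont 14, Pinehurst 0, Claybrook 2, Stonebridge 9 (total 37).

Oakdale 12; Rivermont 14; Pinehurst 0; Claybrook 2; Stonebridge 9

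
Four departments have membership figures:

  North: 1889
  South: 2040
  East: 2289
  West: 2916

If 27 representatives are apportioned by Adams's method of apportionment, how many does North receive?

6

Standard divisor 9134/27 ≈ 338.296; standard quotas: North 5.584, South 6.030, East 6.766, West 8.620.
Rounding up gives 6, 7, 7, 9 = 29 seats, so the divisor must be adjusted.
With modified divisor 370: modified quotas North 5.105, South 5.514, East 6.186, West 7.881.
Rounding up: North 6, South 6, East 7, West 8 (total 27).
North receives 6.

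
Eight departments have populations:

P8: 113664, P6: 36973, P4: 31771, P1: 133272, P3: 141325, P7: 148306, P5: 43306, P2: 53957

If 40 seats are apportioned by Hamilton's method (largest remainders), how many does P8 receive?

7

Total 702574; standard divisor 702574/40 ≈ 17564.35.
Standard quotas: P8 6.4713, P6 2.1050, P4 1.8088, P1 7.5876, P3 8.0461, P7 8.4436, P5 2.4656, P2 3.0720.
Lower quotas: P8 6, P6 2, P4 1, P1 7, P3 8, P7 8, P5 2, P2 3 (sum 37, leaving 3 seats).
Remainders in descending order: P4 0.8088, P1 0.5876, P8 0.4713, P5 0.4656, P7 0.4436, P6 0.1050, P2 0.0720, P3 0.0461.
Largest remainders: P4, P1, P8 receive the extra seats.
P8 receives 7.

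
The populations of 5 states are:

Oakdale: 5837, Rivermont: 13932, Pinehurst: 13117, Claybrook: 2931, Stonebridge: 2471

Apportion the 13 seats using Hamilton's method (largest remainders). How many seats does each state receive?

The standard divisor is 38288/13 ≈ 2945.231.
Standard quotas: Oakdale 1.9818, Rivermont 4.7304, Pinehurst 4.4536, Claybrook 0.9952, Stonebridge 0.8390.
Lower quotas: Oakdale 1, Rivermont 4, Pinehurst 4, Claybrook 0, Stonebridge 0 (sum 9, leaving 4 seats).
Remainders in descending order: Claybrook 0.9952, Oakdale 0.9818, Stonebridge 0.8390, Rivermont 0.7304, Pinehurst 0.4536.
The surplus seats go to Claybrook, Oakdale, Stonebridge, Rivermont.

Oakdale: 2, Rivermont: 5, Pinehurst: 4, Claybrook: 1, Stonebridge: 1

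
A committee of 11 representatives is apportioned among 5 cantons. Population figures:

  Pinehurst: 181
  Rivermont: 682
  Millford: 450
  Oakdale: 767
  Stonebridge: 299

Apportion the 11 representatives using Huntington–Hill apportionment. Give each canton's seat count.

Pinehurst=1, Rivermont=3, Millford=2, Oakdale=4, Stonebridge=1

With divisor 216: modified quotas Pinehurst 0.838, Rivermont 3.157, Millford 2.083, Oakdale 3.551, Stonebridge 1.384.
Geometric-mean thresholds: Pinehurst (min 1), Rivermont √(3·4)=3.464, Millford √(2·3)=2.449, Oakdale √(3·4)=3.464, Stonebridge √(1·2)=1.414.
Each quota rounded against its threshold gives Pinehurst 1, Rivermont 3, Millford 2, Oakdale 4, Stonebridge 1 (total 11).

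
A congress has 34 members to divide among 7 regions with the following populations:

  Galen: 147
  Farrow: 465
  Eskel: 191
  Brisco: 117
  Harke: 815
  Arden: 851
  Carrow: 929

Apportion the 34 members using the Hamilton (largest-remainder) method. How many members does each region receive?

Standard divisor: 3515 ÷ 34 ≈ 103.382.
Standard quotas: Galen 1.422, Farrow 4.498, Eskel 1.848, Brisco 1.132, Harke 7.883, Arden 8.232, Carrow 8.986.
Lower quotas: Galen 1, Farrow 4, Eskel 1, Brisco 1, Harke 7, Arden 8, Carrow 8 (sum 30, leaving 4 seats).
Remainders in descending order: Carrow 0.986, Harke 0.883, Eskel 0.848, Farrow 0.498, Galen 0.422, Arden 0.232, Brisco 0.132.
Largest remainders: Carrow, Harke, Eskel, Farrow receive the extra seats.

Galen: 1, Farrow: 5, Eskel: 2, Brisco: 1, Harke: 8, Arden: 8, Carrow: 9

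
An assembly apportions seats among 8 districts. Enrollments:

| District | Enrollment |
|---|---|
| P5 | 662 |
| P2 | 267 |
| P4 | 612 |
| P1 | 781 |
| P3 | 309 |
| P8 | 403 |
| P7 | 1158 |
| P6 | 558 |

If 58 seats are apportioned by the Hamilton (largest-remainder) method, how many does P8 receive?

5

Total 4750; standard divisor 4750/58 ≈ 81.897.
Standard quotas: P5 8.083, P2 3.260, P4 7.473, P1 9.536, P3 3.773, P8 4.921, P7 14.140, P6 6.813.
Lower quotas: P5 8, P2 3, P4 7, P1 9, P3 3, P8 4, P7 14, P6 6 (sum 54, leaving 4 seats).
Remainders in descending order: P8 0.921, P6 0.813, P3 0.773, P1 0.536, P4 0.473, P2 0.260, P7 0.140, P5 0.083.
Largest remainders: P8, P6, P3, P1 receive the extra seats.
P8 receives 5.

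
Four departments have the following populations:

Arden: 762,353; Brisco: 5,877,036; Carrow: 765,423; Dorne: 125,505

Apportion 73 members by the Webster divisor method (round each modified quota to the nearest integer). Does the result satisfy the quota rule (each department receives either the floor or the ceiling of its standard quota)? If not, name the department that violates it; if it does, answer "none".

Standard quotas: Arden 7.390, Brisco 56.973, Carrow 7.420, Dorne 1.217.
Webster allocation: Arden 7, Brisco 58, Carrow 7, Dorne 1.
Brisco has quota 56.973 (lower 56, upper 57) but receives 58 — outside the quota interval.

Brisco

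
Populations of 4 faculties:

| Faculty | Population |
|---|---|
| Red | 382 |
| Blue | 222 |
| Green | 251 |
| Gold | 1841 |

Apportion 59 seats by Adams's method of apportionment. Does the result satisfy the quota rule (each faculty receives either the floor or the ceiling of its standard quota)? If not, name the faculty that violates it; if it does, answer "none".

Standard quotas: Red 8.360, Blue 4.858, Green 5.493, Gold 40.289.
Adams allocation: Red 9, Blue 5, Green 6, Gold 39.
Gold has quota 40.289 (lower 40, upper 41) but receives 39 — outside the quota interval.

Gold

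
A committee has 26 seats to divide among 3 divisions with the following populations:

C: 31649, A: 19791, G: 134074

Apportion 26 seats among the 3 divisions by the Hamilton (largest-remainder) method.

Total 185514; standard divisor 185514/26 ≈ 7135.154.
Standard quotas: C 4.4356, A 2.7737, G 18.7906.
Lower quotas: C 4, A 2, G 18 (sum 24, leaving 2 seats).
Remainders in descending order: G 0.7906, A 0.7737, C 0.4356.
The surplus seats go to G, A.

C=4, A=3, G=19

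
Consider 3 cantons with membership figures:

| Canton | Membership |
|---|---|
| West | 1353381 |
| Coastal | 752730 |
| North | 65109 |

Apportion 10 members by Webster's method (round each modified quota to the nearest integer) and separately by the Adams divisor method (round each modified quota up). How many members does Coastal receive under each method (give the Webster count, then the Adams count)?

Webster: West 6, Coastal 4, North 0.
Adams: West 6, Coastal 3, North 1.
Coastal gets 4 under Webster and 3 under Adams.

4 and 3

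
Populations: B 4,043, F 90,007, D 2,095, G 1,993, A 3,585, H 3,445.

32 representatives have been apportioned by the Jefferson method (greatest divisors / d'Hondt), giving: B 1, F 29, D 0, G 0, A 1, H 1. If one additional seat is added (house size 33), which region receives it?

F

Priority for the next seat is population ÷ (current seats + 1).
Priorities: B 2021.500, F 3000.233, D 2095.000, G 1993.000, A 1792.500, H 1722.500.
Highest priority: F.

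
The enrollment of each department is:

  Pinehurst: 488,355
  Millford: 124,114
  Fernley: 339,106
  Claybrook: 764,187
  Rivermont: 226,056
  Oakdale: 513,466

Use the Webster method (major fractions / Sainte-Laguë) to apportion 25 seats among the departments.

Pinehurst=5, Millford=1, Fernley=4, Claybrook=8, Rivermont=2, Oakdale=5

Standard divisor 2455284/25 ≈ 98211.36; standard quotas: Pinehurst 4.972, Millford 1.264, Fernley 3.453, Claybrook 7.781, Rivermont 2.302, Oakdale 5.228.
Rounding to the nearest integer gives 5, 1, 3, 8, 2, 5 = 24 seats, so the divisor must be adjusted.
With modified divisor 95100: modified quotas Pinehurst 5.135, Millford 1.305, Fernley 3.566, Claybrook 8.036, Rivermont 2.377, Oakdale 5.399.
Rounding to the nearest integer: Pinehurst 5, Millford 1, Fernley 4, Claybrook 8, Rivermont 2, Oakdale 5 (total 25).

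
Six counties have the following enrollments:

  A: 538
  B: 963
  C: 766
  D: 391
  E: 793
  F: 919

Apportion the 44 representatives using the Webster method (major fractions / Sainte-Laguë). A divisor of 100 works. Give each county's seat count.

With modified divisor 100: modified quotas A 5.380, B 9.630, C 7.660, D 3.910, E 7.930, F 9.190.
Rounding to the nearest integer: A 5, B 10, C 8, D 4, E 8, F 9 (total 44).

A 5; B 10; C 8; D 4; E 8; F 9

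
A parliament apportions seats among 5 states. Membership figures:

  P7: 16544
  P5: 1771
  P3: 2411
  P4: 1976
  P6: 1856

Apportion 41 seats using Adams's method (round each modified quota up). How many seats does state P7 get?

27

Standard divisor 24558/41 ≈ 598.976; standard quotas: P7 27.620, P5 2.957, P3 4.025, P4 3.299, P6 3.099.
Rounding up gives 28, 3, 5, 4, 4 = 44 seats, so the divisor must be adjusted.
With modified divisor 630: modified quotas P7 26.260, P5 2.811, P3 3.827, P4 3.137, P6 2.946.
Rounding up: P7 27, P5 3, P3 4, P4 4, P6 3 (total 41).
P7 receives 27.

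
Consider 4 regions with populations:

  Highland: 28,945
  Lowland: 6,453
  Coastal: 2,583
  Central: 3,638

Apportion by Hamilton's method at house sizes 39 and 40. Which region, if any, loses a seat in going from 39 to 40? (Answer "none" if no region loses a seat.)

At 39 seats: Highland 27, Lowland 6, Coastal 3, Central 3.
At 40 seats: Highland 28, Lowland 6, Coastal 2, Central 4.
Coastal drops from 3 to 2.

Coastal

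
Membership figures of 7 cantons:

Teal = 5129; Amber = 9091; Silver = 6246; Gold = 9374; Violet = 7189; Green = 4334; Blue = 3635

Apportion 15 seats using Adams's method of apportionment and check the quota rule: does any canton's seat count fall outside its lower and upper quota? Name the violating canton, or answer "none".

none

Standard quotas: Teal 1.710, Amber 3.030, Silver 2.082, Gold 3.125, Violet 2.396, Green 1.445, Blue 1.212.
Adams allocation: Teal 2, Amber 3, Silver 2, Gold 3, Violet 2, Green 2, Blue 1.
Every allocation lies between the lower and upper quota.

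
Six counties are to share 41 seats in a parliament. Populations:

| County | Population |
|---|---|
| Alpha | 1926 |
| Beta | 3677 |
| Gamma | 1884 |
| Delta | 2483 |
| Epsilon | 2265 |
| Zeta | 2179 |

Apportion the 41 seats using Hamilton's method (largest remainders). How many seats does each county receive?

Standard divisor: 14414 ÷ 41 ≈ 351.561.
Standard quotas: Alpha 5.478, Beta 10.459, Gamma 5.359, Delta 7.063, Epsilon 6.443, Zeta 6.198.
Lower quotas: Alpha 5, Beta 10, Gamma 5, Delta 7, Epsilon 6, Zeta 6 (sum 39, leaving 2 seats).
Remainders in descending order: Alpha 0.478, Beta 0.459, Epsilon 0.443, Gamma 0.359, Zeta 0.198, Delta 0.063.
The surplus seats go to Alpha, Beta.

Alpha 6, Beta 11, Gamma 5, Delta 7, Epsilon 6, Zeta 6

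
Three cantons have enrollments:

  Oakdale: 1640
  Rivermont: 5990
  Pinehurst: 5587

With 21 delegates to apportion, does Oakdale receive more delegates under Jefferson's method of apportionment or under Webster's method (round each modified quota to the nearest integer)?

Jefferson: Oakdale 2, Rivermont 10, Pinehurst 9.
Webster: Oakdale 3, Rivermont 9, Pinehurst 9.
Oakdale gets 2 under Jefferson and 3 under Webster.

Webster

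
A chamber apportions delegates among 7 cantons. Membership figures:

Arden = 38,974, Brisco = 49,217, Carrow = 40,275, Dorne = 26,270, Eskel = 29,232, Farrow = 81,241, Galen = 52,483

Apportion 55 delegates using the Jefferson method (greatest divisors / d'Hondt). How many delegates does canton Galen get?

Standard divisor 317692/55 ≈ 5776.218; standard quotas: Arden 6.747, Brisco 8.521, Carrow 6.973, Dorne 4.548, Eskel 5.061, Farrow 14.065, Galen 9.086.
Rounding down gives 6, 8, 6, 4, 5, 14, 9 = 52 seats, so the divisor must be adjusted.
With modified divisor 5440: modified quotas Arden 7.164, Brisco 9.047, Carrow 7.403, Dorne 4.829, Eskel 5.374, Farrow 14.934, Galen 9.648.
Rounding down: Arden 7, Brisco 9, Carrow 7, Dorne 4, Eskel 5, Farrow 14, Galen 9 (total 55).
Galen receives 9.

9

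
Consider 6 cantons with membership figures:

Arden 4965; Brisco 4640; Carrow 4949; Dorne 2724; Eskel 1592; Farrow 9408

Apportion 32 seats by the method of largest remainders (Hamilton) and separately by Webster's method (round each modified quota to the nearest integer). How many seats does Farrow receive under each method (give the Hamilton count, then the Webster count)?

11 and 10

Hamilton: Arden 6, Brisco 5, Carrow 5, Dorne 3, Eskel 2, Farrow 11.
Webster: Arden 6, Brisco 5, Carrow 6, Dorne 3, Eskel 2, Farrow 10.
Farrow gets 11 under Hamilton and 10 under Webster.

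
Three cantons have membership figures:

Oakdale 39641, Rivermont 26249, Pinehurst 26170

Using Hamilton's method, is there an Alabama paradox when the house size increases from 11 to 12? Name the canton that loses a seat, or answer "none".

At 11 seats: Oakdale 5, Rivermont 3, Pinehurst 3.
At 12 seats: Oakdale 5, Rivermont 4, Pinehurst 3.
No canton's allocation decreased.

none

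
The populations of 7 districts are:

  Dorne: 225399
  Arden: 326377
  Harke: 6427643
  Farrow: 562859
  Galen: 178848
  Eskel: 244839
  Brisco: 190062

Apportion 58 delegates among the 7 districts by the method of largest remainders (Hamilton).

Total 8156027; standard divisor 8156027/58 ≈ 140621.155.
Standard quotas: Dorne 1.6029, Arden 2.3210, Harke 45.7089, Farrow 4.0027, Galen 1.2718, Eskel 1.7411, Brisco 1.3516.
Lower quotas: Dorne 1, Arden 2, Harke 45, Farrow 4, Galen 1, Eskel 1, Brisco 1 (sum 55, leaving 3 seats).
Remainders in descending order: Eskel 0.7411, Harke 0.7089, Dorne 0.6029, Brisco 0.3516, Arden 0.3210, Galen 0.2718, Farrow 0.0027.
Largest remainders: Eskel, Harke, Dorne receive the extra seats.

Dorne 2; Arden 2; Harke 46; Farrow 4; Galen 1; Eskel 2; Brisco 1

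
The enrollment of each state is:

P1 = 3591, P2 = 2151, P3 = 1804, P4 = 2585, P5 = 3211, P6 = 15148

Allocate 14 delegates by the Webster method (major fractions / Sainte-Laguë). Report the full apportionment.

Standard divisor 28490/14 ≈ 2035; standard quotas: P1 1.765, P2 1.057, P3 0.886, P4 1.270, P5 1.578, P6 7.444.
Rounding to the nearest integer gives P1 2, P2 1, P3 1, P4 1, P5 2, P6 7 — total 14, matching the house size, so no adjustment is needed.

P1=2, P2=1, P3=1, P4=1, P5=2, P6=7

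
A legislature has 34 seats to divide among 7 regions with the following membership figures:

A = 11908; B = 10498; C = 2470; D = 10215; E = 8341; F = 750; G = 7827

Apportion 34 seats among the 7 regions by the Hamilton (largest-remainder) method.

A 8, B 7, C 2, D 7, E 5, F 0, G 5

The standard divisor is 52009/34 ≈ 1529.676.
Standard quotas: A 7.7847, B 6.8629, C 1.6147, D 6.6779, E 5.4528, F 0.4903, G 5.1168.
Lower quotas: A 7, B 6, C 1, D 6, E 5, F 0, G 5 (sum 30, leaving 4 seats).
Remainders in descending order: B 0.8629, A 0.7847, D 0.6779, C 0.6147, F 0.4903, E 0.4528, G 0.1168.
The surplus seats go to B, A, D, C.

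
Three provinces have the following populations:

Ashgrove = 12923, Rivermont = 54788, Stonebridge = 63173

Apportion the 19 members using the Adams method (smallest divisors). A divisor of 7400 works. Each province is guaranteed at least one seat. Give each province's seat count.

Ashgrove=2; Rivermont=8; Stonebridge=9

With modified divisor 7400: modified quotas Ashgrove 1.746, Rivermont 7.404, Stonebridge 8.537.
Rounding up: Ashgrove 2, Rivermont 8, Stonebridge 9 (total 19).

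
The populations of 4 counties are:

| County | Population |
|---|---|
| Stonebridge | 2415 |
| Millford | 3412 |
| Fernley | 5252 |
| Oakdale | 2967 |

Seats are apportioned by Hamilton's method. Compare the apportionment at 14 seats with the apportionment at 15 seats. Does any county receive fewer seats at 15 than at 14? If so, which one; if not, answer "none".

At 14 seats: Stonebridge 3, Millford 3, Fernley 5, Oakdale 3.
At 15 seats: Stonebridge 2, Millford 4, Fernley 6, Oakdale 3.
Stonebridge drops from 3 to 2.

Stonebridge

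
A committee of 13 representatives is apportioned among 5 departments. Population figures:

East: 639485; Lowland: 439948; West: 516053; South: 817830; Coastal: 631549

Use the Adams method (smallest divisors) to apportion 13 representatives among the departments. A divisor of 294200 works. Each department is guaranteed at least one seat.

With modified divisor 294200: modified quotas East 2.174, Lowland 1.495, West 1.754, South 2.780, Coastal 2.147.
Rounding up: East 3, Lowland 2, West 2, South 3, Coastal 3 (total 13).

East: 3, Lowland: 2, West: 2, South: 3, Coastal: 3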